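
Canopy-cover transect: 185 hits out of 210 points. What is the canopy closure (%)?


Formula: Canopy closure = covered points / total points * 100
Closure = 185 / 210 * 100
Closure = 0.881 * 100 = 88.1%

88.1


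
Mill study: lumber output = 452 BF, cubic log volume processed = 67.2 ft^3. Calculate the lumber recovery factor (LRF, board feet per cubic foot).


Formula: LRF = Lumber Output (BF) / Log Input (ft^3)
LRF = 452 BF / 67.2 ft^3
LRF = 6.73 BF/ft^3

6.73


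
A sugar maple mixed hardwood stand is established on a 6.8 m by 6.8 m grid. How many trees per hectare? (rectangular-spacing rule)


Formula: TPH = 10000 m^2/ha / (spacing_x * spacing_y)
Area per tree = 6.8 m * 6.8 m = 46.24 m^2
TPH = 10000 / 46.24 = 216 trees/ha

216


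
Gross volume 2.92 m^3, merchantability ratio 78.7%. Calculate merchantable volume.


Formula: MV = V_total * (merchantable_pct / 100)
Merchantable fraction = 78.7% / 100 = 0.787
MV = 2.92 m^3 * 0.787 = 2.298 m^3

2.298


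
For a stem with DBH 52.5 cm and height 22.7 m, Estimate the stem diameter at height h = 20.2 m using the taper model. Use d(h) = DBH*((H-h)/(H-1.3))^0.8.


Taper: d(h) = DBH * ((H - h) / (H - 1.3))^0.8
Numerator = H - h = 22.7 - 20.2 = 2.5 m
Denominator = H - 1.3 = 22.7 - 1.3 = 21.4 m
Ratio = 2.5 / 21.4 = 0.11682
d = 52.5 * 0.11682^0.8 = 9.4 cm

9.4


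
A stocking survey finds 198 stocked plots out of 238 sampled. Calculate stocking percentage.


Formula: Stocking % = stocked plots / total plots * 100
Stocking = 198 / 238 * 100
Stocking = 0.8319 * 100 = 83.2%

83.2


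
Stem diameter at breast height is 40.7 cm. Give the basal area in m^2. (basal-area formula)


Formula: BA = pi * (DBH/2)^2 / 10000  (cm^2 to m^2)
Radius = DBH/2 = 40.7/2 = 20.35 cm
BA = pi * 20.35^2 / 10000
   = 1301.0042 cm^2 / 10000
   = 0.1301 m^2

0.1301


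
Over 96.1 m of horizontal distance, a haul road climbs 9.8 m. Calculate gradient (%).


Formula: Gradient = rise / run * 100
Gradient = 9.8 / 96.1 * 100 = 10.2%

10.2


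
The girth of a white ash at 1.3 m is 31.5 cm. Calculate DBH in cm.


Formula: DBH = C / pi
DBH = 31.5 / pi
pi = 3.14159...
DBH = 10.0 cm

10.0


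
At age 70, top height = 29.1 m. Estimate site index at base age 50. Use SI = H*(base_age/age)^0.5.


Formula: SI = H_dom * (base_age / age)^0.5
Age ratio = 50 / 70 = 0.71429
sqrt(age_ratio) = 0.84515
SI = 29.1 * 0.84515 = 24.6 m

24.6


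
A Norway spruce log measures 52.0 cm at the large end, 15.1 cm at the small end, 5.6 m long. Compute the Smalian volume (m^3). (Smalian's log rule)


Smalian: V = (A1 + A2)/2 * L,  A = pi*(D/200)^2
A1 = pi*(52.0/200)^2 = 0.212372 m^2
A2 = pi*(15.1/200)^2 = 0.017908 m^2
V = (0.212372+0.017908)/2*5.6 = 0.6448 m^3

0.6448


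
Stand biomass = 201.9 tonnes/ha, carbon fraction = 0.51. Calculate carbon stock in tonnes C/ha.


Formula: Carbon Stock = Biomass * Carbon Fraction
C = 201.9 t/ha * 0.51
C = 103.0 t C/ha

103.0


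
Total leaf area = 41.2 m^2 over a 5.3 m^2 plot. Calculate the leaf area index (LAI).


Formula: LAI = total leaf area / ground area  (dimensionless)
LAI = 41.2 m^2 / 5.3 m^2
LAI = 7.77

7.77


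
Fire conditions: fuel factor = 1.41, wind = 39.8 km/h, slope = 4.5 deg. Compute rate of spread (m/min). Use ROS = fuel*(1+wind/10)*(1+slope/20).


Formula: ROS = fuel * (1 + wind/10) * (1 + slope/20)
Wind factor = 1 + 39.8/10 = 4.98
Slope factor = 1 + 4.5/20 = 1.225
ROS = 1.41 * 4.98 * 1.225 = 8.6 m/min

8.6


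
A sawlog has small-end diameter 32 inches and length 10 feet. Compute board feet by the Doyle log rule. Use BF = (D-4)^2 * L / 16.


Doyle: BF = (D - 4)^2 * L / 16
Adjusted diameter = 32 - 4 = 28 in
(D-4)^2 = 28^2 = 784
BF = 784 * 10 / 16 = 490 BF

490


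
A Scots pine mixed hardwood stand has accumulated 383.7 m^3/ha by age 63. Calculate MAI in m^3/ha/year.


Formula: MAI = Total Volume / Stand Age
MAI = 383.7 m^3/ha / 63 years
MAI = 6.09 m^3/ha/year

6.09


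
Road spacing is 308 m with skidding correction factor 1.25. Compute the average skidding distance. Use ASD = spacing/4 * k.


Formula: ASD = (spacing / 4) * correction
Uncorrected distance = spacing / 4 = 308 / 4 = 77 m
ASD = 77 * 1.25 = 96 m

96


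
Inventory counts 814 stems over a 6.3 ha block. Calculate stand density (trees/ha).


Formula: Stand Density = N_trees / Area_ha
Density = 814 trees / 6.3 ha
Density = 129 trees/ha

129


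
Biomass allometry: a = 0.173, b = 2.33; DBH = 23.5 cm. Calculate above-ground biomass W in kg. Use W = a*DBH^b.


Formula: W = a * DBH^b  (allometric power law)
DBH^b = 23.5^2.33 = 1565.2659
W = 0.173 * 1565.2659 = 270.8 kg

270.8


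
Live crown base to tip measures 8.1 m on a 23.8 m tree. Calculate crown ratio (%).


Formula: Crown Ratio = (Crown Length / Total Height) * 100
CR = (8.1 m / 23.8 m) * 100
CR = 0.3403 * 100 = 34.0%

34.0


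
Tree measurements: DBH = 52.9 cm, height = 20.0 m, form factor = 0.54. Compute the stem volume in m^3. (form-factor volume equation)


Formula: V = pi * (DBH/200)^2 * H * ff
Radius = DBH/200 = 52.9/200 = 0.2645 m
Radius^2 = 0.2645^2 = 0.06996025 m^2
V = pi * 0.06996025 * 20.0 * 0.54
V = 2.374 m^3

2.374


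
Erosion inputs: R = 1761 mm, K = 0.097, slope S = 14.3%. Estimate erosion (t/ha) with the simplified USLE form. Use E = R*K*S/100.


Formula: E = R * K * S / 100  (simplified USLE)
R * K = 1761 * 0.097 = 170.817
E = 170.817 * 14.3 / 100 = 24.43 t/ha

24.43


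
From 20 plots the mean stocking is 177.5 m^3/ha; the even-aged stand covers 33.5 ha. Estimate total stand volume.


Formula: Total Volume = Mean Volume per ha * Total Area
Total Volume = 177.5 m^3/ha * 33.5 ha
Total Volume = 5946 m^3

5946


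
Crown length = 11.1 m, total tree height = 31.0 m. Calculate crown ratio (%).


Formula: Crown Ratio = (Crown Length / Total Height) * 100
CR = (11.1 m / 31.0 m) * 100
CR = 0.3581 * 100 = 35.8%

35.8


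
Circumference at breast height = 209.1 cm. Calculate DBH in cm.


Formula: DBH = C / pi
DBH = 209.1 / pi
pi = 3.14159...
DBH = 66.6 cm

66.6


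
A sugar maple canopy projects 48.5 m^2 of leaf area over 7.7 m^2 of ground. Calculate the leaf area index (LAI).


Formula: LAI = total leaf area / ground area  (dimensionless)
LAI = 48.5 m^2 / 7.7 m^2
LAI = 6.3

6.3


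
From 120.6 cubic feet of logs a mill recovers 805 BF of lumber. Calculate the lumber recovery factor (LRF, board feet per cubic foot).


Formula: LRF = Lumber Output (BF) / Log Input (ft^3)
LRF = 805 BF / 120.6 ft^3
LRF = 6.67 BF/ft^3

6.67


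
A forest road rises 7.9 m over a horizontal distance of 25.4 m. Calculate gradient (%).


Formula: Gradient = rise / run * 100
Gradient = 7.9 / 25.4 * 100 = 31.1%

31.1


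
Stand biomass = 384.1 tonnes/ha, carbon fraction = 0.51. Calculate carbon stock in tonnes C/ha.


Formula: Carbon Stock = Biomass * Carbon Fraction
C = 384.1 t/ha * 0.51
C = 195.9 t C/ha

195.9


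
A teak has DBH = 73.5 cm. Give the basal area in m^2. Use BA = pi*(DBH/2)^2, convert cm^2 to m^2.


Formula: BA = pi * (DBH/2)^2 / 10000  (cm^2 to m^2)
Radius = DBH/2 = 73.5/2 = 36.75 cm
BA = pi * 36.75^2 / 10000
   = 4242.9172 cm^2 / 10000
   = 0.4243 m^2

0.4243


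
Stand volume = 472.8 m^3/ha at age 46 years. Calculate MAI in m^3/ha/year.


Formula: MAI = Total Volume / Stand Age
MAI = 472.8 m^3/ha / 46 years
MAI = 10.28 m^3/ha/year

10.28


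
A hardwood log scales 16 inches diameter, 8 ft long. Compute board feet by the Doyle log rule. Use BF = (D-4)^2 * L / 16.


Doyle: BF = (D - 4)^2 * L / 16
Adjusted diameter = 16 - 4 = 12 in
(D-4)^2 = 12^2 = 144
BF = 144 * 8 / 16 = 72 BF

72


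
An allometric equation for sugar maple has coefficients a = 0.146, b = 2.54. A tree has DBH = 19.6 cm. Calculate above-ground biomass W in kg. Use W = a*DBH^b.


Formula: W = a * DBH^b  (allometric power law)
DBH^b = 19.6^2.54 = 1915.7129
W = 0.146 * 1915.7129 = 279.7 kg

279.7


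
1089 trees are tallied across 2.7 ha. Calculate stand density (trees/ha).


Formula: Stand Density = N_trees / Area_ha
Density = 1089 trees / 2.7 ha
Density = 403 trees/ha

403


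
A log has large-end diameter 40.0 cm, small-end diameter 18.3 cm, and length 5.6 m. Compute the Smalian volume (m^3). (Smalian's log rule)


Smalian: V = (A1 + A2)/2 * L,  A = pi*(D/200)^2
A1 = pi*(40.0/200)^2 = 0.125664 m^2
A2 = pi*(18.3/200)^2 = 0.026302 m^2
V = (0.125664+0.026302)/2*5.6 = 0.4255 m^3

0.4255


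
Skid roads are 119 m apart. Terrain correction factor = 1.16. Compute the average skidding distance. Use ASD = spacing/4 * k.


Formula: ASD = (spacing / 4) * correction
Uncorrected distance = spacing / 4 = 119 / 4 = 29.75 m
ASD = 29.75 * 1.16 = 35 m

35


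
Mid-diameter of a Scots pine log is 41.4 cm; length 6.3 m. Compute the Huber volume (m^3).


Huber: V = Am * L,  Am = pi*(Dm/200)^2
Am = pi*(41.4/200)^2 = 0.134614 m^2
V = 0.134614*6.3 = 0.8481 m^3

0.8481


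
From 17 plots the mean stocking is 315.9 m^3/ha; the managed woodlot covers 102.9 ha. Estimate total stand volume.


Formula: Total Volume = Mean Volume per ha * Total Area
Total Volume = 315.9 m^3/ha * 102.9 ha
Total Volume = 32506 m^3

32506


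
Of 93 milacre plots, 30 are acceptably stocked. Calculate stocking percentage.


Formula: Stocking % = stocked plots / total plots * 100
Stocking = 30 / 93 * 100
Stocking = 0.3226 * 100 = 32.3%

32.3


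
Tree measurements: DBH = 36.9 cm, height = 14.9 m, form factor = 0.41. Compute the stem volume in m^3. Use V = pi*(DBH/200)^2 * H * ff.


Formula: V = pi * (DBH/200)^2 * H * ff
Radius = DBH/200 = 36.9/200 = 0.1845 m
Radius^2 = 0.1845^2 = 0.03404025 m^2
V = pi * 0.03404025 * 14.9 * 0.41
V = 0.653 m^3

0.653


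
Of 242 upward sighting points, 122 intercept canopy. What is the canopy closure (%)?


Formula: Canopy closure = covered points / total points * 100
Closure = 122 / 242 * 100
Closure = 0.5041 * 100 = 50.4%

50.4


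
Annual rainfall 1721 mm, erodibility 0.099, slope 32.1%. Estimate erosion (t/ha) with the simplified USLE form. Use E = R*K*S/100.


Formula: E = R * K * S / 100  (simplified USLE)
R * K = 1721 * 0.099 = 170.379
E = 170.379 * 32.1 / 100 = 54.69 t/ha

54.69


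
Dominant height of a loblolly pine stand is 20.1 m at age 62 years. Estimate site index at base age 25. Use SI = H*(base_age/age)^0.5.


Formula: SI = H_dom * (base_age / age)^0.5
Age ratio = 25 / 62 = 0.40323
sqrt(age_ratio) = 0.635
SI = 20.1 * 0.635 = 12.8 m

12.8


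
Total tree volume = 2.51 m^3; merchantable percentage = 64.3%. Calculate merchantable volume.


Formula: MV = V_total * (merchantable_pct / 100)
Merchantable fraction = 64.3% / 100 = 0.643
MV = 2.51 m^3 * 0.643 = 1.614 m^3

1.614


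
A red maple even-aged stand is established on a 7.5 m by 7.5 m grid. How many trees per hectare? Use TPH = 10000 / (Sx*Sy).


Formula: TPH = 10000 m^2/ha / (spacing_x * spacing_y)
Area per tree = 7.5 m * 7.5 m = 56.25 m^2
TPH = 10000 / 56.25 = 178 trees/ha

178


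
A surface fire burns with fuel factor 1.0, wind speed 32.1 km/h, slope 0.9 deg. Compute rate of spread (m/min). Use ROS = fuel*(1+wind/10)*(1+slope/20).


Formula: ROS = fuel * (1 + wind/10) * (1 + slope/20)
Wind factor = 1 + 32.1/10 = 4.21
Slope factor = 1 + 0.9/20 = 1.045
ROS = 1.0 * 4.21 * 1.045 = 4.4 m/min

4.4


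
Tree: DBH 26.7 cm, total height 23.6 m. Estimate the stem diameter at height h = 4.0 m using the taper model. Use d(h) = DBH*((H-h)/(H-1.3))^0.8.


Taper: d(h) = DBH * ((H - h) / (H - 1.3))^0.8
Numerator = H - h = 23.6 - 4.0 = 19.6 m
Denominator = H - 1.3 = 23.6 - 1.3 = 22.3 m
Ratio = 19.6 / 22.3 = 0.87892
d = 26.7 * 0.87892^0.8 = 24.1 cm

24.1


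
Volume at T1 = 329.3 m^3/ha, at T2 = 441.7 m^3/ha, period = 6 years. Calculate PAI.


Formula: PAI = (V_T2 - V_T1) / (T2 - T1)
Volume increment = 441.7 - 329.3 = 112.4 m^3/ha
PAI = 112.4 / 6 = 18.73 m^3/ha/year

18.73


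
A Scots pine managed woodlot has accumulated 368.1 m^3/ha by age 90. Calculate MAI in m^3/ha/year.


Formula: MAI = Total Volume / Stand Age
MAI = 368.1 m^3/ha / 90 years
MAI = 4.09 m^3/ha/year

4.09


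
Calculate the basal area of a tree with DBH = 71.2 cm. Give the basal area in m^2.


Formula: BA = pi * (DBH/2)^2 / 10000  (cm^2 to m^2)
Radius = DBH/2 = 71.2/2 = 35.6 cm
BA = pi * 35.6^2 / 10000
   = 3981.5289 cm^2 / 10000
   = 0.3982 m^2

0.3982


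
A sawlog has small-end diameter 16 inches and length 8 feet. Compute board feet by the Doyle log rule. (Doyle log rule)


Doyle: BF = (D - 4)^2 * L / 16
Adjusted diameter = 16 - 4 = 12 in
(D-4)^2 = 12^2 = 144
BF = 144 * 8 / 16 = 72 BF

72


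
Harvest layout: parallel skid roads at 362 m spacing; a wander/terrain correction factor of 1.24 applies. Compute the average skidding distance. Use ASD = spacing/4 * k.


Formula: ASD = (spacing / 4) * correction
Uncorrected distance = spacing / 4 = 362 / 4 = 90.5 m
ASD = 90.5 * 1.24 = 112 m

112


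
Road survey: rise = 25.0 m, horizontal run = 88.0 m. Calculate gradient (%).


Formula: Gradient = rise / run * 100
Gradient = 25.0 / 88.0 * 100 = 28.4%

28.4


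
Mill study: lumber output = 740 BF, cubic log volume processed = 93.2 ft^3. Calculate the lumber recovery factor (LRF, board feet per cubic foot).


Formula: LRF = Lumber Output (BF) / Log Input (ft^3)
LRF = 740 BF / 93.2 ft^3
LRF = 7.94 BF/ft^3

7.94


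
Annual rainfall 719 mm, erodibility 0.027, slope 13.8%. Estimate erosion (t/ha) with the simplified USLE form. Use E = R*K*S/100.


Formula: E = R * K * S / 100  (simplified USLE)
R * K = 719 * 0.027 = 19.413
E = 19.413 * 13.8 / 100 = 2.68 t/ha

2.68


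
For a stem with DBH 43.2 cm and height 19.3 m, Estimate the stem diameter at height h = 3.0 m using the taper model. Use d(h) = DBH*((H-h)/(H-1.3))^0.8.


Taper: d(h) = DBH * ((H - h) / (H - 1.3))^0.8
Numerator = H - h = 19.3 - 3.0 = 16.3 m
Denominator = H - 1.3 = 19.3 - 1.3 = 18.0 m
Ratio = 16.3 / 18.0 = 0.90556
d = 43.2 * 0.90556^0.8 = 39.9 cm

39.9


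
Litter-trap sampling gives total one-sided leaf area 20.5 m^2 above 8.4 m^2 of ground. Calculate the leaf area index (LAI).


Formula: LAI = total leaf area / ground area  (dimensionless)
LAI = 20.5 m^2 / 8.4 m^2
LAI = 2.44

2.44


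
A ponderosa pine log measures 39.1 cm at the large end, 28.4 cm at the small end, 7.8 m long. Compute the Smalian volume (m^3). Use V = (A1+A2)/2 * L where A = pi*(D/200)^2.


Smalian: V = (A1 + A2)/2 * L,  A = pi*(D/200)^2
A1 = pi*(39.1/200)^2 = 0.120072 m^2
A2 = pi*(28.4/200)^2 = 0.063347 m^2
V = (0.120072+0.063347)/2*7.8 = 0.7153 m^3

0.7153


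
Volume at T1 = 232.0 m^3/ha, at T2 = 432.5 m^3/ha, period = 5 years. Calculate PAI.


Formula: PAI = (V_T2 - V_T1) / (T2 - T1)
Volume increment = 432.5 - 232.0 = 200.5 m^3/ha
PAI = 200.5 / 5 = 40.1 m^3/ha/year

40.1


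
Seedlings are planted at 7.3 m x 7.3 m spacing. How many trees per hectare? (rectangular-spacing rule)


Formula: TPH = 10000 m^2/ha / (spacing_x * spacing_y)
Area per tree = 7.3 m * 7.3 m = 53.29 m^2
TPH = 10000 / 53.29 = 188 trees/ha

188


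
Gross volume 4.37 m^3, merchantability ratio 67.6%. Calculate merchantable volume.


Formula: MV = V_total * (merchantable_pct / 100)
Merchantable fraction = 67.6% / 100 = 0.676
MV = 4.37 m^3 * 0.676 = 2.954 m^3

2.954


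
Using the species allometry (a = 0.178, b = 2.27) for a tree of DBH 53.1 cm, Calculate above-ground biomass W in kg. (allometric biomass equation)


Formula: W = a * DBH^b  (allometric power law)
DBH^b = 53.1^2.27 = 8240.7087
W = 0.178 * 8240.7087 = 1466.8 kg

1466.8


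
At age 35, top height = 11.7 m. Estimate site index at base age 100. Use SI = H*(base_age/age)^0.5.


Formula: SI = H_dom * (base_age / age)^0.5
Age ratio = 100 / 35 = 2.85714
sqrt(age_ratio) = 1.69031
SI = 11.7 * 1.69031 = 19.8 m

19.8


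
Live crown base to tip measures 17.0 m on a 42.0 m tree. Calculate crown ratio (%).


Formula: Crown Ratio = (Crown Length / Total Height) * 100
CR = (17.0 m / 42.0 m) * 100
CR = 0.4048 * 100 = 40.5%

40.5


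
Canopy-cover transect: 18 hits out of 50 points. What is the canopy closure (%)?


Formula: Canopy closure = covered points / total points * 100
Closure = 18 / 50 * 100
Closure = 0.36 * 100 = 36.0%

36.0


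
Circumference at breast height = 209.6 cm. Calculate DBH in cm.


Formula: DBH = C / pi
DBH = 209.6 / pi
pi = 3.14159...
DBH = 66.7 cm

66.7


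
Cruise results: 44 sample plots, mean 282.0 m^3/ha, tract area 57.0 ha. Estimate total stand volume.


Formula: Total Volume = Mean Volume per ha * Total Area
Total Volume = 282.0 m^3/ha * 57.0 ha
Total Volume = 16074 m^3

16074


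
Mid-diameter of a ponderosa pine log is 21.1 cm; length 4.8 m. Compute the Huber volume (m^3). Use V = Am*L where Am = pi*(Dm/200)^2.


Huber: V = Am * L,  Am = pi*(Dm/200)^2
Am = pi*(21.1/200)^2 = 0.034967 m^2
V = 0.034967*4.8 = 0.1678 m^3

0.1678


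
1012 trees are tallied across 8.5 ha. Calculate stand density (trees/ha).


Formula: Stand Density = N_trees / Area_ha
Density = 1012 trees / 8.5 ha
Density = 119 trees/ha

119


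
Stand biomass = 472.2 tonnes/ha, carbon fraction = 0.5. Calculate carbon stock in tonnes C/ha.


Formula: Carbon Stock = Biomass * Carbon Fraction
C = 472.2 t/ha * 0.5
C = 236.1 t C/ha

236.1


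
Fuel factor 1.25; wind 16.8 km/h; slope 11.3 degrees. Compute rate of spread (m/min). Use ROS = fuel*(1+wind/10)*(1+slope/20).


Formula: ROS = fuel * (1 + wind/10) * (1 + slope/20)
Wind factor = 1 + 16.8/10 = 2.68
Slope factor = 1 + 11.3/20 = 1.565
ROS = 1.25 * 2.68 * 1.565 = 5.24 m/min

5.24


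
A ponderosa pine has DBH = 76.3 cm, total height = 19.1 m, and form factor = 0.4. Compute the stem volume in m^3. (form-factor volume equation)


Formula: V = pi * (DBH/200)^2 * H * ff
Radius = DBH/200 = 76.3/200 = 0.3815 m
Radius^2 = 0.3815^2 = 0.14554225 m^2
V = pi * 0.14554225 * 19.1 * 0.4
V = 3.493 m^3

3.493


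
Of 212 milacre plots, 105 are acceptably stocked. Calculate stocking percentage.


Formula: Stocking % = stocked plots / total plots * 100
Stocking = 105 / 212 * 100
Stocking = 0.4953 * 100 = 49.5%

49.5


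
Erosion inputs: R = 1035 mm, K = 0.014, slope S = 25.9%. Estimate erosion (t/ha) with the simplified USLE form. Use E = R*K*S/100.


Formula: E = R * K * S / 100  (simplified USLE)
R * K = 1035 * 0.014 = 14.49
E = 14.49 * 25.9 / 100 = 3.75 t/ha

3.75


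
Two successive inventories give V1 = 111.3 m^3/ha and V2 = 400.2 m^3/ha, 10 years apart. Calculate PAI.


Formula: PAI = (V_T2 - V_T1) / (T2 - T1)
Volume increment = 400.2 - 111.3 = 288.9 m^3/ha
PAI = 288.9 / 10 = 28.89 m^3/ha/year

28.89


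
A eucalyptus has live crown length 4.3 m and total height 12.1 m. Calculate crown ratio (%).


Formula: Crown Ratio = (Crown Length / Total Height) * 100
CR = (4.3 m / 12.1 m) * 100
CR = 0.3554 * 100 = 35.5%

35.5


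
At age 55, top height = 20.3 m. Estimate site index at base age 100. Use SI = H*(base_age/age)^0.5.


Formula: SI = H_dom * (base_age / age)^0.5
Age ratio = 100 / 55 = 1.81818
sqrt(age_ratio) = 1.3484
SI = 20.3 * 1.3484 = 27.4 m

27.4


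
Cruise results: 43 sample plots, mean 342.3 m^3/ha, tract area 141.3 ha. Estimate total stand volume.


Formula: Total Volume = Mean Volume per ha * Total Area
Total Volume = 342.3 m^3/ha * 141.3 ha
Total Volume = 48367 m^3

48367


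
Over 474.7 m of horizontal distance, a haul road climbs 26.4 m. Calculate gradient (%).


Formula: Gradient = rise / run * 100
Gradient = 26.4 / 474.7 * 100 = 5.6%

5.6


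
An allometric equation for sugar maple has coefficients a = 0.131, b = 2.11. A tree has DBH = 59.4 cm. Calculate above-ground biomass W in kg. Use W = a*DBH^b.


Formula: W = a * DBH^b  (allometric power law)
DBH^b = 59.4^2.11 = 5529.545
W = 0.131 * 5529.545 = 724.4 kg

724.4


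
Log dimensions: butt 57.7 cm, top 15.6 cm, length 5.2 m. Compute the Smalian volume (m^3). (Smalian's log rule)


Smalian: V = (A1 + A2)/2 * L,  A = pi*(D/200)^2
A1 = pi*(57.7/200)^2 = 0.261482 m^2
A2 = pi*(15.6/200)^2 = 0.019113 m^2
V = (0.261482+0.019113)/2*5.2 = 0.7295 m^3

0.7295


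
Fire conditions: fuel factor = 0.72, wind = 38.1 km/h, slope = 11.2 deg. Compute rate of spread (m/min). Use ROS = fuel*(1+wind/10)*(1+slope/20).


Formula: ROS = fuel * (1 + wind/10) * (1 + slope/20)
Wind factor = 1 + 38.1/10 = 4.81
Slope factor = 1 + 11.2/20 = 1.56
ROS = 0.72 * 4.81 * 1.56 = 5.4 m/min

5.4


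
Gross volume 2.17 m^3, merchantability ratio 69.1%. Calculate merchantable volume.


Formula: MV = V_total * (merchantable_pct / 100)
Merchantable fraction = 69.1% / 100 = 0.691
MV = 2.17 m^3 * 0.691 = 1.499 m^3

1.499


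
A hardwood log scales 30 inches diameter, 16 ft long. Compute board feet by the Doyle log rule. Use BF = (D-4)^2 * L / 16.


Doyle: BF = (D - 4)^2 * L / 16
Adjusted diameter = 30 - 4 = 26 in
(D-4)^2 = 26^2 = 676
BF = 676 * 16 / 16 = 676 BF

676


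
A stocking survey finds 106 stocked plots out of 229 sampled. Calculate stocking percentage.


Formula: Stocking % = stocked plots / total plots * 100
Stocking = 106 / 229 * 100
Stocking = 0.4629 * 100 = 46.3%

46.3


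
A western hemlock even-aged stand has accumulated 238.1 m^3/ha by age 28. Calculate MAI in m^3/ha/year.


Formula: MAI = Total Volume / Stand Age
MAI = 238.1 m^3/ha / 28 years
MAI = 8.5 m^3/ha/year

8.5


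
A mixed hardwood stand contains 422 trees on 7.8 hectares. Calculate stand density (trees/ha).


Formula: Stand Density = N_trees / Area_ha
Density = 422 trees / 7.8 ha
Density = 54 trees/ha

54


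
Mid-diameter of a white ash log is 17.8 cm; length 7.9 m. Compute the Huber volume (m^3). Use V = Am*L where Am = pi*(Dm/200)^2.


Huber: V = Am * L,  Am = pi*(Dm/200)^2
Am = pi*(17.8/200)^2 = 0.024885 m^2
V = 0.024885*7.9 = 0.1966 m^3

0.1966


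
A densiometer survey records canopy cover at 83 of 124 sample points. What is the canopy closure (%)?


Formula: Canopy closure = covered points / total points * 100
Closure = 83 / 124 * 100
Closure = 0.6694 * 100 = 66.9%

66.9


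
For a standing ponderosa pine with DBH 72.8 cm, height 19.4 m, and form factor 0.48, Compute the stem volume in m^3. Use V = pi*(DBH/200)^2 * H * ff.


Formula: V = pi * (DBH/200)^2 * H * ff
Radius = DBH/200 = 72.8/200 = 0.364 m
Radius^2 = 0.364^2 = 0.132496 m^2
V = pi * 0.132496 * 19.4 * 0.48
V = 3.876 m^3

3.876


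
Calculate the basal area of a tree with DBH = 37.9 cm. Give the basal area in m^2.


Formula: BA = pi * (DBH/2)^2 / 10000  (cm^2 to m^2)
Radius = DBH/2 = 37.9/2 = 18.95 cm
BA = pi * 18.95^2 / 10000
   = 1128.1538 cm^2 / 10000
   = 0.1128 m^2

0.1128


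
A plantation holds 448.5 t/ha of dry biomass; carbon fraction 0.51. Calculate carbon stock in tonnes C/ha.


Formula: Carbon Stock = Biomass * Carbon Fraction
C = 448.5 t/ha * 0.51
C = 228.7 t C/ha

228.7


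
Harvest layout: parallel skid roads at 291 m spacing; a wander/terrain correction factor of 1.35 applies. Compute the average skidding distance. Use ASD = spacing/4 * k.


Formula: ASD = (spacing / 4) * correction
Uncorrected distance = spacing / 4 = 291 / 4 = 72.75 m
ASD = 72.75 * 1.35 = 98 m

98


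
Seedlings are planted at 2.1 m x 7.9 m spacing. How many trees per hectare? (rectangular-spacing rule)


Formula: TPH = 10000 m^2/ha / (spacing_x * spacing_y)
Area per tree = 2.1 m * 7.9 m = 16.59 m^2
TPH = 10000 / 16.59 = 603 trees/ha

603


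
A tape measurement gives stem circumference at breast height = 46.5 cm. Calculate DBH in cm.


Formula: DBH = C / pi
DBH = 46.5 / pi
pi = 3.14159...
DBH = 14.8 cm

14.8


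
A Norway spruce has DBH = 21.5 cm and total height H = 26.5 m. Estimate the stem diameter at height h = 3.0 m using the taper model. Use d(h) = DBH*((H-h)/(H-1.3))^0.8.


Taper: d(h) = DBH * ((H - h) / (H - 1.3))^0.8
Numerator = H - h = 26.5 - 3.0 = 23.5 m
Denominator = H - 1.3 = 26.5 - 1.3 = 25.2 m
Ratio = 23.5 / 25.2 = 0.93254
d = 21.5 * 0.93254^0.8 = 20.3 cm

20.3


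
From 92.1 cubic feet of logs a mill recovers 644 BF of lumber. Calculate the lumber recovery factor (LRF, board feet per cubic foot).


Formula: LRF = Lumber Output (BF) / Log Input (ft^3)
LRF = 644 BF / 92.1 ft^3
LRF = 6.99 BF/ft^3

6.99


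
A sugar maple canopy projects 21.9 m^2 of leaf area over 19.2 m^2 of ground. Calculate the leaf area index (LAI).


Formula: LAI = total leaf area / ground area  (dimensionless)
LAI = 21.9 m^2 / 19.2 m^2
LAI = 1.14

1.14


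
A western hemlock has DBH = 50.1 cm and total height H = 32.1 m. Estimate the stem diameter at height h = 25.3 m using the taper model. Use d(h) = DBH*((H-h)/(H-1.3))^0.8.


Taper: d(h) = DBH * ((H - h) / (H - 1.3))^0.8
Numerator = H - h = 32.1 - 25.3 = 6.8 m
Denominator = H - 1.3 = 32.1 - 1.3 = 30.8 m
Ratio = 6.8 / 30.8 = 0.22078
d = 50.1 * 0.22078^0.8 = 15.0 cm

15.0


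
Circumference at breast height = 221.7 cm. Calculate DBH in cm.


Formula: DBH = C / pi
DBH = 221.7 / pi
pi = 3.14159...
DBH = 70.6 cm

70.6


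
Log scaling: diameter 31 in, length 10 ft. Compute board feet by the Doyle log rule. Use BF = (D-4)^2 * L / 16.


Doyle: BF = (D - 4)^2 * L / 16
Adjusted diameter = 31 - 4 = 27 in
(D-4)^2 = 27^2 = 729
BF = 729 * 10 / 16 = 456 BF

456


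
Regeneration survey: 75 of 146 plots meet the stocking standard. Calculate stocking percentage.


Formula: Stocking % = stocked plots / total plots * 100
Stocking = 75 / 146 * 100
Stocking = 0.5137 * 100 = 51.4%

51.4


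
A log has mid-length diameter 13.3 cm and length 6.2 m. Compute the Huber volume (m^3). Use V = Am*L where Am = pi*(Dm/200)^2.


Huber: V = Am * L,  Am = pi*(Dm/200)^2
Am = pi*(13.3/200)^2 = 0.013893 m^2
V = 0.013893*6.2 = 0.0861 m^3

0.0861


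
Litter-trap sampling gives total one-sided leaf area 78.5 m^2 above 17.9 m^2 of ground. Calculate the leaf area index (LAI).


Formula: LAI = total leaf area / ground area  (dimensionless)
LAI = 78.5 m^2 / 17.9 m^2
LAI = 4.39

4.39


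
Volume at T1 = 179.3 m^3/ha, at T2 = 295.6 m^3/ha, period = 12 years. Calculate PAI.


Formula: PAI = (V_T2 - V_T1) / (T2 - T1)
Volume increment = 295.6 - 179.3 = 116.3 m^3/ha
PAI = 116.3 / 12 = 9.69 m^3/ha/year

9.69


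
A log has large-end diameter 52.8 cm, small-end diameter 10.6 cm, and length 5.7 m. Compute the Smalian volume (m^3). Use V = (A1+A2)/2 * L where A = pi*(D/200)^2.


Smalian: V = (A1 + A2)/2 * L,  A = pi*(D/200)^2
A1 = pi*(52.8/200)^2 = 0.218956 m^2
A2 = pi*(10.6/200)^2 = 0.008825 m^2
V = (0.218956+0.008825)/2*5.7 = 0.6492 m^3

0.6492


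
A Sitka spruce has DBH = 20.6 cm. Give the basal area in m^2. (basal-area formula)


Formula: BA = pi * (DBH/2)^2 / 10000  (cm^2 to m^2)
Radius = DBH/2 = 20.6/2 = 10.3 cm
BA = pi * 10.3^2 / 10000
   = 333.2916 cm^2 / 10000
   = 0.0333 m^2

0.0333


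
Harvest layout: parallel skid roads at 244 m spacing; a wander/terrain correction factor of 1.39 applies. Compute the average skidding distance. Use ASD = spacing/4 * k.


Formula: ASD = (spacing / 4) * correction
Uncorrected distance = spacing / 4 = 244 / 4 = 61 m
ASD = 61 * 1.39 = 85 m

85


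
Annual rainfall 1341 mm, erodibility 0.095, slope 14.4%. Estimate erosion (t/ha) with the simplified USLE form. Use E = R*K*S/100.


Formula: E = R * K * S / 100  (simplified USLE)
R * K = 1341 * 0.095 = 127.395
E = 127.395 * 14.4 / 100 = 18.34 t/ha

18.34


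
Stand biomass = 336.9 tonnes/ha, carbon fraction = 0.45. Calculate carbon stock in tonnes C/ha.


Formula: Carbon Stock = Biomass * Carbon Fraction
C = 336.9 t/ha * 0.45
C = 151.6 t C/ha

151.6


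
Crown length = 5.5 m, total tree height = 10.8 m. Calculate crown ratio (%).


Formula: Crown Ratio = (Crown Length / Total Height) * 100
CR = (5.5 m / 10.8 m) * 100
CR = 0.5093 * 100 = 50.9%

50.9


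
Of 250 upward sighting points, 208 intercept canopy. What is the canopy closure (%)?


Formula: Canopy closure = covered points / total points * 100
Closure = 208 / 250 * 100
Closure = 0.832 * 100 = 83.2%

83.2


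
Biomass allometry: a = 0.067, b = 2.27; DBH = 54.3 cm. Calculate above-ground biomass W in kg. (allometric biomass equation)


Formula: W = a * DBH^b  (allometric power law)
DBH^b = 54.3^2.27 = 8669.5312
W = 0.067 * 8669.5312 = 580.9 kg

580.9


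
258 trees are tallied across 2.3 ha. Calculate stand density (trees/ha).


Formula: Stand Density = N_trees / Area_ha
Density = 258 trees / 2.3 ha
Density = 112 trees/ha

112


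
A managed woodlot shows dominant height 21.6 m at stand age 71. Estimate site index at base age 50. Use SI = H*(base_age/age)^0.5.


Formula: SI = H_dom * (base_age / age)^0.5
Age ratio = 50 / 71 = 0.70423
sqrt(age_ratio) = 0.83918
SI = 21.6 * 0.83918 = 18.1 m

18.1


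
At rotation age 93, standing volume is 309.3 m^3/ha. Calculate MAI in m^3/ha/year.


Formula: MAI = Total Volume / Stand Age
MAI = 309.3 m^3/ha / 93 years
MAI = 3.33 m^3/ha/year

3.33


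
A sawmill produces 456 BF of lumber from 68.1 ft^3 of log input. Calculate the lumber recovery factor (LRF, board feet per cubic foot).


Formula: LRF = Lumber Output (BF) / Log Input (ft^3)
LRF = 456 BF / 68.1 ft^3
LRF = 6.7 BF/ft^3

6.7


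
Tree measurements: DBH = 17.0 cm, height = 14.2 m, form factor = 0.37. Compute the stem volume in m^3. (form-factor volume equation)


Formula: V = pi * (DBH/200)^2 * H * ff
Radius = DBH/200 = 17.0/200 = 0.085 m
Radius^2 = 0.085^2 = 0.007225 m^2
V = pi * 0.007225 * 14.2 * 0.37
V = 0.119 m^3

0.119


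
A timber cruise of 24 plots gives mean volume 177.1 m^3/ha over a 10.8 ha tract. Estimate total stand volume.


Formula: Total Volume = Mean Volume per ha * Total Area
Total Volume = 177.1 m^3/ha * 10.8 ha
Total Volume = 1913 m^3

1913


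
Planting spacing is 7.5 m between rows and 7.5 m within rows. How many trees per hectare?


Formula: TPH = 10000 m^2/ha / (spacing_x * spacing_y)
Area per tree = 7.5 m * 7.5 m = 56.25 m^2
TPH = 10000 / 56.25 = 178 trees/ha

178


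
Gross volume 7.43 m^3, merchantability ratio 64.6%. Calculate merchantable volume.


Formula: MV = V_total * (merchantable_pct / 100)
Merchantable fraction = 64.6% / 100 = 0.646
MV = 7.43 m^3 * 0.646 = 4.8 m^3

4.8


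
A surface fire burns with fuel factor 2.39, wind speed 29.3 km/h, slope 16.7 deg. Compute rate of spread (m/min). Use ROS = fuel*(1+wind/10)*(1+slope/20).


Formula: ROS = fuel * (1 + wind/10) * (1 + slope/20)
Wind factor = 1 + 29.3/10 = 3.93
Slope factor = 1 + 16.7/20 = 1.835
ROS = 2.39 * 3.93 * 1.835 = 17.24 m/min

17.24


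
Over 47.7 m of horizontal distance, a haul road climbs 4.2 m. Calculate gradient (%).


Formula: Gradient = rise / run * 100
Gradient = 4.2 / 47.7 * 100 = 8.8%

8.8


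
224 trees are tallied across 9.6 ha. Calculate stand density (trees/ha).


Formula: Stand Density = N_trees / Area_ha
Density = 224 trees / 9.6 ha
Density = 23 trees/ha

23


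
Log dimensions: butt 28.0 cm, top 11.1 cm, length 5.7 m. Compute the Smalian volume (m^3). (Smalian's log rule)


Smalian: V = (A1 + A2)/2 * L,  A = pi*(D/200)^2
A1 = pi*(28.0/200)^2 = 0.061575 m^2
A2 = pi*(11.1/200)^2 = 0.009677 m^2
V = (0.061575+0.009677)/2*5.7 = 0.2031 m^3

0.2031


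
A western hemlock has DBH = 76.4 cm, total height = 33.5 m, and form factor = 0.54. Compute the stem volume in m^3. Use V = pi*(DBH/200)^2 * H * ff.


Formula: V = pi * (DBH/200)^2 * H * ff
Radius = DBH/200 = 76.4/200 = 0.382 m
Radius^2 = 0.382^2 = 0.145924 m^2
V = pi * 0.145924 * 33.5 * 0.54
V = 8.293 m^3

8.293


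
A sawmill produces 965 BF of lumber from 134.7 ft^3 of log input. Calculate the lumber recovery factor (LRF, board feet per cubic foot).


Formula: LRF = Lumber Output (BF) / Log Input (ft^3)
LRF = 965 BF / 134.7 ft^3
LRF = 7.16 BF/ft^3

7.16


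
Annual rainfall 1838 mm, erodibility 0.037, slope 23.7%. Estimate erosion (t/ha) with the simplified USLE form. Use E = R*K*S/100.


Formula: E = R * K * S / 100  (simplified USLE)
R * K = 1838 * 0.037 = 68.006
E = 68.006 * 23.7 / 100 = 16.12 t/ha

16.12


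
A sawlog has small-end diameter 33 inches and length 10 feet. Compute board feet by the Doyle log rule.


Doyle: BF = (D - 4)^2 * L / 16
Adjusted diameter = 33 - 4 = 29 in
(D-4)^2 = 29^2 = 841
BF = 841 * 10 / 16 = 526 BF

526


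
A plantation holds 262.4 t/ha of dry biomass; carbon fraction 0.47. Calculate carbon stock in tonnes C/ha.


Formula: Carbon Stock = Biomass * Carbon Fraction
C = 262.4 t/ha * 0.47
C = 123.3 t C/ha

123.3


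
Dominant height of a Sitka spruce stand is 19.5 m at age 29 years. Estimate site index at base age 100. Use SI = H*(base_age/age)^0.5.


Formula: SI = H_dom * (base_age / age)^0.5
Age ratio = 100 / 29 = 3.44828
sqrt(age_ratio) = 1.85695
SI = 19.5 * 1.85695 = 36.2 m

36.2


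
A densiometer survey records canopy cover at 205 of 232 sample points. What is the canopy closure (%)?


Formula: Canopy closure = covered points / total points * 100
Closure = 205 / 232 * 100
Closure = 0.8836 * 100 = 88.4%

88.4


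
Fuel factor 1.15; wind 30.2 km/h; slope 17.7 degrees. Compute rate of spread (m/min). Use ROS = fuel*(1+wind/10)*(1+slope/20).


Formula: ROS = fuel * (1 + wind/10) * (1 + slope/20)
Wind factor = 1 + 30.2/10 = 4.02
Slope factor = 1 + 17.7/20 = 1.885
ROS = 1.15 * 4.02 * 1.885 = 8.71 m/min

8.71


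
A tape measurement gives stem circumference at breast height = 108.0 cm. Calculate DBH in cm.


Formula: DBH = C / pi
DBH = 108.0 / pi
pi = 3.14159...
DBH = 34.4 cm

34.4


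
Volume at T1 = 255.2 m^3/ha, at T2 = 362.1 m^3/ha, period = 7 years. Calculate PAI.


Formula: PAI = (V_T2 - V_T1) / (T2 - T1)
Volume increment = 362.1 - 255.2 = 106.9 m^3/ha
PAI = 106.9 / 7 = 15.27 m^3/ha/year

15.27


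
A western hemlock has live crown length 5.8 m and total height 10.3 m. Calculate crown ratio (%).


Formula: Crown Ratio = (Crown Length / Total Height) * 100
CR = (5.8 m / 10.3 m) * 100
CR = 0.5631 * 100 = 56.3%

56.3


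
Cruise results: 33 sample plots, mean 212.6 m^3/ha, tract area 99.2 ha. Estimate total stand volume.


Formula: Total Volume = Mean Volume per ha * Total Area
Total Volume = 212.6 m^3/ha * 99.2 ha
Total Volume = 21090 m^3

21090


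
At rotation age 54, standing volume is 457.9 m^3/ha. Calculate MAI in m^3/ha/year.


Formula: MAI = Total Volume / Stand Age
MAI = 457.9 m^3/ha / 54 years
MAI = 8.48 m^3/ha/year

8.48


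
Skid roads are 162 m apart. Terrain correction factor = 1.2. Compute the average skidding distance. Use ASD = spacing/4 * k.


Formula: ASD = (spacing / 4) * correction
Uncorrected distance = spacing / 4 = 162 / 4 = 40.5 m
ASD = 40.5 * 1.2 = 49 m

49


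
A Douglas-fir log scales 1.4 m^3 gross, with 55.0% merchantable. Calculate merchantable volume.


Formula: MV = V_total * (merchantable_pct / 100)
Merchantable fraction = 55.0% / 100 = 0.55
MV = 1.4 m^3 * 0.55 = 0.77 m^3

0.77


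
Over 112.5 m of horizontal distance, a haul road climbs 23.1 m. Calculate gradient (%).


Formula: Gradient = rise / run * 100
Gradient = 23.1 / 112.5 * 100 = 20.5%

20.5


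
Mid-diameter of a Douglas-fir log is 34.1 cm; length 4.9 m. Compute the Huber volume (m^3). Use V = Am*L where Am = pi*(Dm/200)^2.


Huber: V = Am * L,  Am = pi*(Dm/200)^2
Am = pi*(34.1/200)^2 = 0.091327 m^2
V = 0.091327*4.9 = 0.4475 m^3

0.4475


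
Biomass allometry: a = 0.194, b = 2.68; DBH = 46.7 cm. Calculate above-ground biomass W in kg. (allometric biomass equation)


Formula: W = a * DBH^b  (allometric power law)
DBH^b = 46.7^2.68 = 29769.3423
W = 0.194 * 29769.3423 = 5775.3 kg

5775.3


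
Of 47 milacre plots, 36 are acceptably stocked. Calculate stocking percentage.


Formula: Stocking % = stocked plots / total plots * 100
Stocking = 36 / 47 * 100
Stocking = 0.766 * 100 = 76.6%

76.6


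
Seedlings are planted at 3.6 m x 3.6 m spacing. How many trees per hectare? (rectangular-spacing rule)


Formula: TPH = 10000 m^2/ha / (spacing_x * spacing_y)
Area per tree = 3.6 m * 3.6 m = 12.96 m^2
TPH = 10000 / 12.96 = 772 trees/ha

772


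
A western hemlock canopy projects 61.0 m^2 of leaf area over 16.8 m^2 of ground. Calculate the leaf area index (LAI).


Formula: LAI = total leaf area / ground area  (dimensionless)
LAI = 61.0 m^2 / 16.8 m^2
LAI = 3.63

3.63


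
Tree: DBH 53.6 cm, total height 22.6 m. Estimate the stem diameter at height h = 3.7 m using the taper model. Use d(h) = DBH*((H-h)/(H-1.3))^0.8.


Taper: d(h) = DBH * ((H - h) / (H - 1.3))^0.8
Numerator = H - h = 22.6 - 3.7 = 18.9 m
Denominator = H - 1.3 = 22.6 - 1.3 = 21.3 m
Ratio = 18.9 / 21.3 = 0.88732
d = 53.6 * 0.88732^0.8 = 48.7 cm

48.7


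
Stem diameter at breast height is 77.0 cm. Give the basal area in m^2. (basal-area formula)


Formula: BA = pi * (DBH/2)^2 / 10000  (cm^2 to m^2)
Radius = DBH/2 = 77.0/2 = 38.5 cm
BA = pi * 38.5^2 / 10000
   = 4656.6257 cm^2 / 10000
   = 0.4657 m^2

0.4657


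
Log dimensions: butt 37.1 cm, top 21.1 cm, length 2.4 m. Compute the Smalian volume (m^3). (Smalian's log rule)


Smalian: V = (A1 + A2)/2 * L,  A = pi*(D/200)^2
A1 = pi*(37.1/200)^2 = 0.108103 m^2
A2 = pi*(21.1/200)^2 = 0.034967 m^2
V = (0.108103+0.034967)/2*2.4 = 0.1717 m^3

0.1717


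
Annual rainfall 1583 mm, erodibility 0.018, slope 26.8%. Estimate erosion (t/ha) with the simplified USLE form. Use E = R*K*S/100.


Formula: E = R * K * S / 100  (simplified USLE)
R * K = 1583 * 0.018 = 28.494
E = 28.494 * 26.8 / 100 = 7.64 t/ha

7.64


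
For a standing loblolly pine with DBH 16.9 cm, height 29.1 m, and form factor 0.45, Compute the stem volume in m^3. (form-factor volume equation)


Formula: V = pi * (DBH/200)^2 * H * ff
Radius = DBH/200 = 16.9/200 = 0.0845 m
Radius^2 = 0.0845^2 = 0.00714025 m^2
V = pi * 0.00714025 * 29.1 * 0.45
V = 0.294 m^3

0.294


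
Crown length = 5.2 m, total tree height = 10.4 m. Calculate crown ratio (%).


Formula: Crown Ratio = (Crown Length / Total Height) * 100
CR = (5.2 m / 10.4 m) * 100
CR = 0.5 * 100 = 50.0%

50.0


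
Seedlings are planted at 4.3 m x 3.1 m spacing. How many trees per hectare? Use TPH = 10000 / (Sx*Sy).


Formula: TPH = 10000 m^2/ha / (spacing_x * spacing_y)
Area per tree = 4.3 m * 3.1 m = 13.33 m^2
TPH = 10000 / 13.33 = 750 trees/ha

750


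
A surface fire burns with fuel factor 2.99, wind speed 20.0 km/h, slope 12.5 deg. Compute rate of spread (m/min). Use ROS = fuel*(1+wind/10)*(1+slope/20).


Formula: ROS = fuel * (1 + wind/10) * (1 + slope/20)
Wind factor = 1 + 20.0/10 = 3.0
Slope factor = 1 + 12.5/20 = 1.625
ROS = 2.99 * 3.0 * 1.625 = 14.58 m/min

14.58


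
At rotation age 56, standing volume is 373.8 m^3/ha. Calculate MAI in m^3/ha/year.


Formula: MAI = Total Volume / Stand Age
MAI = 373.8 m^3/ha / 56 years
MAI = 6.68 m^3/ha/year

6.68


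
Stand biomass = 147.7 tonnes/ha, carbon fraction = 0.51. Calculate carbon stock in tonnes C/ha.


Formula: Carbon Stock = Biomass * Carbon Fraction
C = 147.7 t/ha * 0.51
C = 75.3 t C/ha

75.3


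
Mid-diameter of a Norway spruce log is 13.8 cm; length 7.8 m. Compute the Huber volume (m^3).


Huber: V = Am * L,  Am = pi*(Dm/200)^2
Am = pi*(13.8/200)^2 = 0.014957 m^2
V = 0.014957*7.8 = 0.1167 m^3

0.1167


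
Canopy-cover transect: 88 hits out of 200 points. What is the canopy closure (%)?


Formula: Canopy closure = covered points / total points * 100
Closure = 88 / 200 * 100
Closure = 0.44 * 100 = 44.0%

44.0


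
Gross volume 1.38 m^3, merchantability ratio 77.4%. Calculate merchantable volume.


Formula: MV = V_total * (merchantable_pct / 100)
Merchantable fraction = 77.4% / 100 = 0.774
MV = 1.38 m^3 * 0.774 = 1.068 m^3

1.068


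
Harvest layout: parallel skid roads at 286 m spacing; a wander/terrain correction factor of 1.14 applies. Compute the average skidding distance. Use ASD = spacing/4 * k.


Formula: ASD = (spacing / 4) * correction
Uncorrected distance = spacing / 4 = 286 / 4 = 71.5 m
ASD = 71.5 * 1.14 = 82 m

82
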